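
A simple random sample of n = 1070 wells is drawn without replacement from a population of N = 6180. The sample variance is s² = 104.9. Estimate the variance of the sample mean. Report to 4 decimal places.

0.0811

Under SRS without replacement, Var(ȳ) = (1 − f)·s²/n with f = n/N = 1070/6180 = 0.17313916.
Var(ȳ) = (1 − 0.17313916)·104.9/1070 = 0.82686084·0.098037383 = 0.081063273.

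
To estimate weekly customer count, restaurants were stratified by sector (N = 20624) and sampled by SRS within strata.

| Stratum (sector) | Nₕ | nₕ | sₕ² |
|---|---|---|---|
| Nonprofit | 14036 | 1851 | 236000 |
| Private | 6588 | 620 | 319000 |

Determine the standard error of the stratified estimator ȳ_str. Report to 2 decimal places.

Var(ȳ_str) = Σₕ Wₕ²(1 − fₕ)sₕ²/nₕ with Wₕ = Nₕ/N, N = 20624.
Nonprofit: Wₕ = 0.68056633; term = 0.68056633²·(1 − 0.13187518)·236000/1851 = 51.265911.
Private: Wₕ = 0.31943367; term = 0.31943367²·(1 − 0.09411050)·319000/620 = 47.559316.
Sum = 98.825227.
SE = √(98.825227) = 9.94.

9.94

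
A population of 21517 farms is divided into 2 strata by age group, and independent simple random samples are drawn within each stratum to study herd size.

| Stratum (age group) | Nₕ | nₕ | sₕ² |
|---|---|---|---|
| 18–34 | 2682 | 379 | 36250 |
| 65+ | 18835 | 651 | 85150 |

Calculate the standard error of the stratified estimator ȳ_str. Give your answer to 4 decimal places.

9.9013

Var(ȳ_str) = Σₕ Wₕ²(1 − fₕ)sₕ²/nₕ with Wₕ = Nₕ/N, N = 21517.
18–34: Wₕ = 0.12464563; term = 0.12464563²·(1 − 0.14131245)·36250/379 = 1.2760217.
65+: Wₕ = 0.87535437; term = 0.87535437²·(1 − 0.03456331)·85150/651 = 96.759869.
Sum = 98.035891.
SE = √(98.035891) = 9.9013.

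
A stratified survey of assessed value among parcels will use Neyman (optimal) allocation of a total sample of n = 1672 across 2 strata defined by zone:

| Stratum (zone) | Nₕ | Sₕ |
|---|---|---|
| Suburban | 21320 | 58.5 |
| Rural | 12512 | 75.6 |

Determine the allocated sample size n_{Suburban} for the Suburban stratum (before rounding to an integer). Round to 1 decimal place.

Neyman allocation: nₕ = n·NₕSₕ / Σⱼ NⱼSⱼ.
Σ NⱼSⱼ = 21320·58.5 + 12512·75.6 = 2.1931272 × 10^6.
n_{Suburban} = 1672·21320·58.5 / (2.1931272 × 10^6) = 950.9.

950.9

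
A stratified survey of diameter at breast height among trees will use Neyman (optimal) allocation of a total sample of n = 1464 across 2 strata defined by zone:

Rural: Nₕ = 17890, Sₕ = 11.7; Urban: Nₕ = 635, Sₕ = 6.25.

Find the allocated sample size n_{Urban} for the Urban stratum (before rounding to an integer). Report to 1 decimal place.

27.2

Neyman allocation: nₕ = n·NₕSₕ / Σⱼ NⱼSⱼ.
Σ NⱼSⱼ = 17890·11.7 + 635·6.25 = 213281.75.
n_{Urban} = 1464·635·6.25 / 213281.75 = 27.2.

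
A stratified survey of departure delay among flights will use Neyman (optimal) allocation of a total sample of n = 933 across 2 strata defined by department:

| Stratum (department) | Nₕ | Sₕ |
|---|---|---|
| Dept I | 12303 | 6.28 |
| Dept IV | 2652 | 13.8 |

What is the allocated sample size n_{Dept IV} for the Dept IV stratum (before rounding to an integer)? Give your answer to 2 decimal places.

Neyman allocation: nₕ = n·NₕSₕ / Σⱼ NⱼSⱼ.
Σ NⱼSⱼ = 12303·6.28 + 2652·13.8 = 113860.44.
n_{Dept IV} = 933·2652·13.8 / 113860.44 = 299.89.

299.89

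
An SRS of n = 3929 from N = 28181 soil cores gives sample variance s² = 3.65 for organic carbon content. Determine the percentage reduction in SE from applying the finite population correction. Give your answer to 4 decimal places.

f = n/N = 3929/28181 = 0.13942018.
SE_no-fpc = √(s²/n) = 0.03047933; SE_fpc = √((1−f)s²/n) = 0.028274895.
Ratio = √(1−f) = 0.92767442. Reduction = 100·(1 − 0.92767442) = 7.2326%.

7.2326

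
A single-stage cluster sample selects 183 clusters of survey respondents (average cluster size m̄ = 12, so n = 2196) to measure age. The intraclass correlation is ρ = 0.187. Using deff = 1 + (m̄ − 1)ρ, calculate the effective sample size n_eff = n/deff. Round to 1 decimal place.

718.4

deff = 1 + (12 − 1)·0.187 = 1 + 2.057 = 3.057.
n_eff = 2196 / 3.057 = 718.4.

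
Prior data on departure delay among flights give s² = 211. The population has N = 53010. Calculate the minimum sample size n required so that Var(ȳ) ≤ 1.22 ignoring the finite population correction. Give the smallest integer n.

173

Without fpc, n₀ = s²/D = 211/1.22 = 172.9508.
Rounding up, n = 173.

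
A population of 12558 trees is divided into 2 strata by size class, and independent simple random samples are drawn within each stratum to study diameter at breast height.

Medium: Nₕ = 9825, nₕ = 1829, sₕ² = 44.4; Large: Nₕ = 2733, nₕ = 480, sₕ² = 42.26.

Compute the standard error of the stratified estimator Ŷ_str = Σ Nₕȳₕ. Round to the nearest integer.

Var(Ŷ_str) = Σₕ Nₕ²(1 − fₕ)sₕ²/nₕ.
Medium: 9825²·(1 − 1829/9825)·44.4/1829 = 1.907105 × 10^6.
Large: 2733²·(1 − 480/2733)·42.26/480 = 542112.07.
Sum = 2.4492171 × 10^6.
SE = √(2.4492171 × 10^6) = 1565.

1565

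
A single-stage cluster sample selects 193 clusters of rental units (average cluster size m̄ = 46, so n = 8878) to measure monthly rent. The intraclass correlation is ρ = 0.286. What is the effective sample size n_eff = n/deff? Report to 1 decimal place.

deff = 1 + (46 − 1)·0.286 = 1 + 12.87 = 13.87.
n_eff = 8878 / 13.87 = 640.1.

640.1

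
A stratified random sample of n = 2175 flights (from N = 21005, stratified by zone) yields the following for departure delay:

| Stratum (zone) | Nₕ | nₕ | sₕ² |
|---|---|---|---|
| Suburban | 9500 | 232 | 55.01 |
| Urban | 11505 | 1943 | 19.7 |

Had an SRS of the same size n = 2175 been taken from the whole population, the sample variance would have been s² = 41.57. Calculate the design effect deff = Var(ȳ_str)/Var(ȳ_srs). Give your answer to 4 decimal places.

Var(ȳ_str) = Σ Wₕ²(1−fₕ)sₕ²/nₕ with Wₕ = Nₕ/21005:
  Suburban: (9500/21005)²·(1−232/9500)·55.01/232 = 0.047317078
  Urban: (11505/21005)²·(1−1943/11505)·19.7/1943 = 0.0025280369
  → Var(ȳ_str) = 0.049845115.
Var(ȳ_srs) = (1 − 2175/21005)·41.57/2175 = 0.017133591.
deff = 0.049845115 / 0.017133591 = 2.9092.

2.9092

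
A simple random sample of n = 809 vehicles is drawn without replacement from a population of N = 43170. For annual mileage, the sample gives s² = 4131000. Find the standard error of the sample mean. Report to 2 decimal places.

70.79

Under SRS without replacement, Var(ȳ) = (1 − f)·s²/n with f = n/N = 809/43170 = 0.01873987.
Var(ȳ) = (1 − 0.01873987)·4131000/809 = 0.98126013·5106.3041 = 5010.6126.
SE(ȳ) = √(5010.6126) = 70.79.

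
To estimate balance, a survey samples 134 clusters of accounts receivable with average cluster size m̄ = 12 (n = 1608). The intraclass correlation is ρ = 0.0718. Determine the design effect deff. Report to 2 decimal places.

deff = 1 + (12 − 1)·0.0718 = 1 + 0.7898 = 1.7898.

1.79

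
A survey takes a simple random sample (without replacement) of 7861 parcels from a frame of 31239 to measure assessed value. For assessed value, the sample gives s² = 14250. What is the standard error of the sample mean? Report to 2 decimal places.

Under SRS without replacement, Var(ȳ) = (1 − f)·s²/n with f = n/N = 7861/31239 = 0.25164058.
Var(ȳ) = (1 − 0.25164058)·14250/7861 = 0.74835942·1.8127465 = 1.3565859.
SE(ȳ) = √(1.3565859) = 1.16.

1.16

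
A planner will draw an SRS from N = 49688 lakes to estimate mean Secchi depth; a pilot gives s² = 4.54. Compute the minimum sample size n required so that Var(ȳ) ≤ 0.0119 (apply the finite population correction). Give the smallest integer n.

379

Without fpc, n₀ = s²/D = 4.54/0.0119 = 381.5126.
With fpc, (1 − n/N)·s²/n ≤ D requires n ≥ n₀/(1 + n₀/N) = 381.5126/(1 + 381.5126/49688) = 378.6056.
Rounding up, n = 379.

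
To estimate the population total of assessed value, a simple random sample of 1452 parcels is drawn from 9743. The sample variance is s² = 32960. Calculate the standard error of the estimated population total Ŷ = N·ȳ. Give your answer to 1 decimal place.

42821.3

Var(Ŷ) = N²·Var(ȳ) = N²·(1 − n/N)·s²/n.
f = 1452/9743 = 0.14903007; Var(ȳ) = 0.85096993·32960/1452 = 19.316783.
Var(Ŷ) = 9743² · 19.316783 = 1.8336659 × 10^9.
SE(Ŷ) = √(1.8336659 × 10^9) = 42821.3.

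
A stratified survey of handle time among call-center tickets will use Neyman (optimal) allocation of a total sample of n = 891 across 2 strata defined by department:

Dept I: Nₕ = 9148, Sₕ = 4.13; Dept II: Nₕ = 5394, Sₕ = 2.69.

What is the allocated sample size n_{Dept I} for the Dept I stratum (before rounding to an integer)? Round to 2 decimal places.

Neyman allocation: nₕ = n·NₕSₕ / Σⱼ NⱼSⱼ.
Σ NⱼSⱼ = 9148·4.13 + 5394·2.69 = 52291.1.
n_{Dept I} = 891·9148·4.13 / 52291.1 = 643.76.

643.76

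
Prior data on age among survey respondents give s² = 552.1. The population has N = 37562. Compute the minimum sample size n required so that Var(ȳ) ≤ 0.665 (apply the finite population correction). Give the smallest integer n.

813

Without fpc, n₀ = s²/D = 552.1/0.665 = 830.2256.
With fpc, (1 − n/N)·s²/n ≤ D requires n ≥ n₀/(1 + n₀/N) = 830.2256/(1 + 830.2256/37562) = 812.2721.
Rounding up, n = 813.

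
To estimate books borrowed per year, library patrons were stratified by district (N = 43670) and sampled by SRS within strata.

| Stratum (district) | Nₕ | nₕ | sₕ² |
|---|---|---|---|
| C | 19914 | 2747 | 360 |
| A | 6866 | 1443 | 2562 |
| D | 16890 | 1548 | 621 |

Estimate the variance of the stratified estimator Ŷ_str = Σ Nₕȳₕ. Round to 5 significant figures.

Var(Ŷ_str) = Σₕ Nₕ²(1 − fₕ)sₕ²/nₕ.
C: 19914²·(1 − 2747/19914)·360/2747 = 4.4801933 × 10^7.
A: 6866²·(1 − 1443/6866)·2562/1443 = 6.6108332 × 10^7.
D: 16890²·(1 − 1548/16890)·621/1548 = 1.0395186 × 10^8.
Sum = 2.1486213 × 10^8.

2.1486 × 10^8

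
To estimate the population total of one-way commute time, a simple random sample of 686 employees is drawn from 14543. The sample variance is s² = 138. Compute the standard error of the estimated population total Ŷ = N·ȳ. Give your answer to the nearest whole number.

Var(Ŷ) = N²·Var(ȳ) = N²·(1 − n/N)·s²/n.
f = 686/14543 = 0.04717046; Var(ȳ) = 0.95282954·138/686 = 0.19167708.
Var(Ŷ) = 14543² · 0.19167708 = 4.0539482 × 10^7.
SE(Ŷ) = √(4.0539482 × 10^7) = 6367.

6367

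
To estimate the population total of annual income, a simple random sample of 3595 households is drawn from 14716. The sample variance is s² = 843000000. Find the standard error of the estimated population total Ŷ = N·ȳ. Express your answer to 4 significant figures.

6.195 × 10^6

Var(Ŷ) = N²·Var(ȳ) = N²·(1 − n/N)·s²/n.
f = 3595/14716 = 0.24429193; Var(ȳ) = 0.75570807·843000000/3595 = 177207.76.
Var(Ŷ) = 14716² · 177207.76 = 3.8376229 × 10^13.
SE(Ŷ) = √(3.8376229 × 10^13) = 6.195 × 10^6.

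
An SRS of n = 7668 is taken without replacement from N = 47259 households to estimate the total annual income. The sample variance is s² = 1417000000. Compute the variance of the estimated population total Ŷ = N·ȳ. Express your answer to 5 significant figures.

Var(Ŷ) = N²·Var(ȳ) = N²·(1 − n/N)·s²/n.
f = 7668/47259 = 0.16225481; Var(ȳ) = 0.83774519·1417000000/7668 = 154810.24.
Var(Ŷ) = 47259² · 154810.24 = 3.4575522 × 10^14.

3.4576 × 10^14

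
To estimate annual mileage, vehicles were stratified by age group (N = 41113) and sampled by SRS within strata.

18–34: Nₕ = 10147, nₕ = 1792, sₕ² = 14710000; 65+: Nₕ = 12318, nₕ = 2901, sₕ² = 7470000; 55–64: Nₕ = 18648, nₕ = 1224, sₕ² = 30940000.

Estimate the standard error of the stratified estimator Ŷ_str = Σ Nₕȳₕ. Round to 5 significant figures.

Var(Ŷ_str) = Σₕ Nₕ²(1 − fₕ)sₕ²/nₕ.
18–34: 10147²·(1 − 1792/10147)·14710000/1792 = 6.9591914 × 10^11.
65+: 12318²·(1 − 2901/12318)·7470000/2901 = 2.9869341 × 10^11.
55–64: 18648²·(1 − 1224/18648)·30940000/1224 = 8.2133251 × 10^12.
Sum = 9.2079377 × 10^12.
SE = √(9.2079377 × 10^12) = 3.0345 × 10^6.

3.0345 × 10^6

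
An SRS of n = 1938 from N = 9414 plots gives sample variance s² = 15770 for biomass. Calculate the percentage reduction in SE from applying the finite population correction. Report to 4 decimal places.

f = n/N = 1938/9414 = 0.20586361.
SE_no-fpc = √(s²/n) = 2.8525874; SE_fpc = √((1−f)s²/n) = 2.5420642.
Ratio = √(1−f) = 0.89114331. Reduction = 100·(1 − 0.89114331) = 10.8857%.

10.8857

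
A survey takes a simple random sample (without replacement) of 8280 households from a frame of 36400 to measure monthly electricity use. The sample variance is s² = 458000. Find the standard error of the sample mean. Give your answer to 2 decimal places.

6.54

Under SRS without replacement, Var(ȳ) = (1 − f)·s²/n with f = n/N = 8280/36400 = 0.22747253.
Var(ȳ) = (1 − 0.22747253)·458000/8280 = 0.77252747·55.31401 = 42.731592.
SE(ȳ) = √(42.731592) = 6.54.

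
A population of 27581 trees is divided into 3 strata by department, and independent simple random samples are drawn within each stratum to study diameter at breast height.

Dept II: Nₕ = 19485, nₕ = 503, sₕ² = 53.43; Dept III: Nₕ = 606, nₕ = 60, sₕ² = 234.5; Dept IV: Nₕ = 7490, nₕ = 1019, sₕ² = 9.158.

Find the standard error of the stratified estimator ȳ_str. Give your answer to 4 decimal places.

Var(ȳ_str) = Σₕ Wₕ²(1 − fₕ)sₕ²/nₕ with Wₕ = Nₕ/N, N = 27581.
Dept II: Wₕ = 0.70646460; term = 0.70646460²·(1 − 0.02581473)·53.43/503 = 0.05164634.
Dept III: Wₕ = 0.02197165; term = 0.02197165²·(1 − 0.09900990)·234.5/60 = 0.0016999527.
Dept IV: Wₕ = 0.27156376; term = 0.27156376²·(1 − 0.13604806)·9.158/1019 = 5.7261096 × 10^-4.
Sum = 0.053918904.
SE = √(0.053918904) = 0.2322.

0.2322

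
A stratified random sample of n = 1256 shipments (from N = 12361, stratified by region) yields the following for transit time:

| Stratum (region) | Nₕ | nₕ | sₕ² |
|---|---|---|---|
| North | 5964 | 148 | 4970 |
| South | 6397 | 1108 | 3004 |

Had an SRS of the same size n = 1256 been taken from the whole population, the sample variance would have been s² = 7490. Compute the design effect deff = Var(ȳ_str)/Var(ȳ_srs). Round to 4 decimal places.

1.5350

Var(ȳ_str) = Σ Wₕ²(1−fₕ)sₕ²/nₕ with Wₕ = Nₕ/12361:
  North: (5964/12361)²·(1−148/5964)·4970/148 = 7.6234138
  South: (6397/12361)²·(1−1108/6397)·3004/1108 = 0.60034773
  → Var(ȳ_str) = 8.2237615.
Var(ȳ_srs) = (1 − 1256/12361)·7490/1256 = 5.3574378.
deff = 8.2237615 / 5.3574378 = 1.5350.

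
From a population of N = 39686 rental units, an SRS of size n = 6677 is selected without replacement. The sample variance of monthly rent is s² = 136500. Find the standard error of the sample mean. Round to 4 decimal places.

Under SRS without replacement, Var(ȳ) = (1 − f)·s²/n with f = n/N = 6677/39686 = 0.16824573.
Var(ȳ) = (1 − 0.16824573)·136500/6677 = 0.83175427·20.443313 = 17.003813.
SE(ȳ) = √(17.003813) = 4.1236.

4.1236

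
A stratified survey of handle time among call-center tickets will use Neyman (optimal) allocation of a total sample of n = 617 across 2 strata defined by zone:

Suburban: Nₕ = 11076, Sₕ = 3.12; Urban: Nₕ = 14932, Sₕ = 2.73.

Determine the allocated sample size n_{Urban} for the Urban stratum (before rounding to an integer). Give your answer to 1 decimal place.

333.9

Neyman allocation: nₕ = n·NₕSₕ / Σⱼ NⱼSⱼ.
Σ NⱼSⱼ = 11076·3.12 + 14932·2.73 = 75321.48.
n_{Urban} = 617·14932·2.73 / 75321.48 = 333.9.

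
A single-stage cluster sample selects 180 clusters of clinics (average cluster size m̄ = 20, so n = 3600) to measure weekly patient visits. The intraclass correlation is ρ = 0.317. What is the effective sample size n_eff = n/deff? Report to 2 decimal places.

512.60

deff = 1 + (20 − 1)·0.317 = 1 + 6.023 = 7.023.
n_eff = 3600 / 7.023 = 512.60.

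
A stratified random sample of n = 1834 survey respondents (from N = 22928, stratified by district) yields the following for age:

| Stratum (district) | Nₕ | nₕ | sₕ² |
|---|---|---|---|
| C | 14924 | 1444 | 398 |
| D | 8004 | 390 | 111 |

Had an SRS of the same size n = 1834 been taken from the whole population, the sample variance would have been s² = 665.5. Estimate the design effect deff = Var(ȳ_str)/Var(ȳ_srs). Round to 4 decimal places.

0.4148

Var(ȳ_str) = Σ Wₕ²(1−fₕ)sₕ²/nₕ with Wₕ = Nₕ/22928:
  C: (14924/22928)²·(1−1444/14924)·398/1444 = 0.10547722
  D: (8004/22928)²·(1−390/8004)·111/390 = 0.032994836
  → Var(ȳ_str) = 0.13847206.
Var(ȳ_srs) = (1 − 1834/22928)·665.5/1834 = 0.3338424.
deff = 0.13847206 / 0.3338424 = 0.4148.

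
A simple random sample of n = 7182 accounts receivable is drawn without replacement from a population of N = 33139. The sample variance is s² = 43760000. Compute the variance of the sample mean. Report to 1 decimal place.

Under SRS without replacement, Var(ȳ) = (1 − f)·s²/n with f = n/N = 7182/33139 = 0.21672350.
Var(ȳ) = (1 − 0.21672350)·43760000/7182 = 0.78327650·6093.0103 = 4772.5118.

4772.5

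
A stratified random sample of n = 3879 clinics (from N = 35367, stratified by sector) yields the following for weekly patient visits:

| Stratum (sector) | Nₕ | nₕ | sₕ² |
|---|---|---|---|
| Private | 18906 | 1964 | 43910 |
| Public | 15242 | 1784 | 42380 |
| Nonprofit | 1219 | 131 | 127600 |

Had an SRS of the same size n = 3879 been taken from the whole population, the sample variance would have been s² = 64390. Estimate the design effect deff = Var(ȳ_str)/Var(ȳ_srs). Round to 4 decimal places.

0.7209

Var(ȳ_str) = Σ Wₕ²(1−fₕ)sₕ²/nₕ with Wₕ = Nₕ/35367:
  Private: (18906/35367)²·(1−1964/18906)·43910/1964 = 5.7251892
  Public: (15242/35367)²·(1−1784/15242)·42380/1784 = 3.8957595
  Nonprofit: (1219/35367)²·(1−131/1219)·127600/131 = 1.0327983
  → Var(ȳ_str) = 10.653747.
Var(ȳ_srs) = (1 − 3879/35367)·64390/3879 = 14.779015.
deff = 10.653747 / 14.779015 = 0.7209.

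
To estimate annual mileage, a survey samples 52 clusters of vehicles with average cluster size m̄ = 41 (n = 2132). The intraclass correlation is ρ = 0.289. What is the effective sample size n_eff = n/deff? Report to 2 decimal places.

deff = 1 + (41 − 1)·0.289 = 1 + 11.56 = 12.56.
n_eff = 2132 / 12.56 = 169.75.

169.75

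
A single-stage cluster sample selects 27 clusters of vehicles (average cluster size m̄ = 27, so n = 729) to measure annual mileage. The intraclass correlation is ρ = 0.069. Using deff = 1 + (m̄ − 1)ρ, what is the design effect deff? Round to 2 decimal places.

deff = 1 + (27 − 1)·0.069 = 1 + 1.794 = 2.794.

2.79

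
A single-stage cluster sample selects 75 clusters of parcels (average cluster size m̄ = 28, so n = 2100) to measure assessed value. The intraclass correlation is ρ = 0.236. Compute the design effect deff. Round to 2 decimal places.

7.37

deff = 1 + (28 − 1)·0.236 = 1 + 6.372 = 7.372.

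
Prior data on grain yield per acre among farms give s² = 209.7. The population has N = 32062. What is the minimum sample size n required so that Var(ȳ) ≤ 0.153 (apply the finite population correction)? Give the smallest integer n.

Without fpc, n₀ = s²/D = 209.7/0.153 = 1370.5882.
With fpc, (1 − n/N)·s²/n ≤ D requires n ≥ n₀/(1 + n₀/N) = 1370.5882/(1 + 1370.5882/32062) = 1314.4001.
Rounding up, n = 1315.

1315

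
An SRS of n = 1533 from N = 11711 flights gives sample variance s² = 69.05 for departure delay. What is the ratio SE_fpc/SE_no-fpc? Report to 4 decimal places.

f = n/N = 1533/11711 = 0.13090257.
SE_no-fpc = √(s²/n) = 0.21223195; SE_fpc = √((1−f)s²/n) = 0.19785407.
Ratio = √(1−f) = 0.93225395.

0.9323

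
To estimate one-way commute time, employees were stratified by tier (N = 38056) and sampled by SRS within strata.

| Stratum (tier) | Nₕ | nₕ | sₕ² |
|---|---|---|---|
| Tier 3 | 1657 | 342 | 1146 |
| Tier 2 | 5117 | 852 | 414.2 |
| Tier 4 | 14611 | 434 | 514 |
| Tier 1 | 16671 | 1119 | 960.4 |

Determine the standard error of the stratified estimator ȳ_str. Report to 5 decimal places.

Var(ȳ_str) = Σₕ Wₕ²(1 − fₕ)sₕ²/nₕ with Wₕ = Nₕ/N, N = 38056.
Tier 3: Wₕ = 0.04354110; term = 0.04354110²·(1 − 0.20639710)·1146/342 = 0.0050415084.
Tier 2: Wₕ = 0.13445974; term = 0.13445974²·(1 − 0.16650381)·414.2/852 = 0.007325861.
Tier 4: Wₕ = 0.38393420; term = 0.38393420²·(1 − 0.02970365)·514/434 = 0.16939141.
Tier 1: Wₕ = 0.43806496; term = 0.43806496²·(1 − 0.06712255)·960.4/1119 = 0.15364686.
Sum = 0.33540564.
SE = √(0.33540564) = 0.57914.

0.57914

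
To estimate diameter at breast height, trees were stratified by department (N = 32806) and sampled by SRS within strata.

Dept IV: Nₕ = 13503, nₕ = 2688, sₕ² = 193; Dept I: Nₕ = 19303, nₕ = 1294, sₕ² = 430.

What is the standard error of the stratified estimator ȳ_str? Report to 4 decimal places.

Var(ȳ_str) = Σₕ Wₕ²(1 − fₕ)sₕ²/nₕ with Wₕ = Nₕ/N, N = 32806.
Dept IV: Wₕ = 0.41160154; term = 0.41160154²·(1 − 0.19906687)·193/2688 = 0.0097426763.
Dept I: Wₕ = 0.58839846; term = 0.58839846²·(1 − 0.06703621)·430/1294 = 0.10733516.
Sum = 0.11707784.
SE = √(0.11707784) = 0.3422.

0.3422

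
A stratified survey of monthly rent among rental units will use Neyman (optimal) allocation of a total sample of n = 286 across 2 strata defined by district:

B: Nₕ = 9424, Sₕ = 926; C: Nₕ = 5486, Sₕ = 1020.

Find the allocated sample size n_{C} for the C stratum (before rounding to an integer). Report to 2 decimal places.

111.74

Neyman allocation: nₕ = n·NₕSₕ / Σⱼ NⱼSⱼ.
Σ NⱼSⱼ = 9424·926 + 5486·1020 = 1.4322344 × 10^7.
n_{C} = 286·5486·1020 / (1.4322344 × 10^7) = 111.74.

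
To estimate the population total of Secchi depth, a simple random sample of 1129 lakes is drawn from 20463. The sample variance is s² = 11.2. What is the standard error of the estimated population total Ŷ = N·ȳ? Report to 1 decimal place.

Var(Ŷ) = N²·Var(ȳ) = N²·(1 − n/N)·s²/n.
f = 1129/20463 = 0.05517275; Var(ȳ) = 0.94482725·11.2/1129 = 0.0093729541.
Var(Ŷ) = 20463² · 0.0093729541 = 3.924778 × 10^6.
SE(Ŷ) = √(3.924778 × 10^6) = 1981.1.

1981.1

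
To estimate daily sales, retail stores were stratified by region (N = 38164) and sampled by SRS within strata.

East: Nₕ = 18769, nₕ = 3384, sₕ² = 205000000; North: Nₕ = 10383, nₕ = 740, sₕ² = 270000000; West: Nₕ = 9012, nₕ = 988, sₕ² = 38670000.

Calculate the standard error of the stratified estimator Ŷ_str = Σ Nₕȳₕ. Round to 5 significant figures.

Var(Ŷ_str) = Σₕ Nₕ²(1 − fₕ)sₕ²/nₕ.
East: 18769²·(1 − 3384/18769)·205000000/3384 = 1.7492913 × 10^13.
North: 10383²·(1 − 740/10383)·270000000/740 = 3.6531463 × 10^13.
West: 9012²·(1 − 988/9012)·38670000/988 = 2.8302795 × 10^12.
Sum = 5.6854656 × 10^13.
SE = √(5.6854656 × 10^13) = 7.5402 × 10^6.

7.5402 × 10^6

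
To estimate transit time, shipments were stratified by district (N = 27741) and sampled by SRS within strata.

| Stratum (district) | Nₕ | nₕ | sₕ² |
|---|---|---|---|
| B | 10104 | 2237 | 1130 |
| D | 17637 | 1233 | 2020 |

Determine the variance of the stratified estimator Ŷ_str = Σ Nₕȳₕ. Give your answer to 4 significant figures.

Var(Ŷ_str) = Σₕ Nₕ²(1 − fₕ)sₕ²/nₕ.
B: 10104²·(1 − 2237/10104)·1130/2237 = 4.0152718 × 10^7.
D: 17637²·(1 − 1233/17637)·2020/1233 = 4.73983 × 10^8.
Sum = 5.1413572 × 10^8.

5.141 × 10^8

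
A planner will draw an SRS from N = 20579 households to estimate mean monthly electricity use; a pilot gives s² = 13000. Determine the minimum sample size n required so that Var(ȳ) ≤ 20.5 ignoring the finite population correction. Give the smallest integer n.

Without fpc, n₀ = s²/D = 13000/20.5 = 634.1463.
Rounding up, n = 635.

635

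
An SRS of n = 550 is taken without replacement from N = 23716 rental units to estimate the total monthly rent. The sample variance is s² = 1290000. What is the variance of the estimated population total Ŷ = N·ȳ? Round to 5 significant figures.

Var(Ŷ) = N²·Var(ȳ) = N²·(1 − n/N)·s²/n.
f = 550/23716 = 0.02319109; Var(ȳ) = 0.97680891·1290000/550 = 2291.0609.
Var(Ŷ) = 23716² · 2291.0609 = 1.2886041 × 10^12.

1.2886 × 10^12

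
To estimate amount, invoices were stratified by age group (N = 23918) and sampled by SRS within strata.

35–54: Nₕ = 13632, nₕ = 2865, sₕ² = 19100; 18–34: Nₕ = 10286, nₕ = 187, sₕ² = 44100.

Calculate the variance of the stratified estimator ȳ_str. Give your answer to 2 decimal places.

Var(ȳ_str) = Σₕ Wₕ²(1 − fₕ)sₕ²/nₕ with Wₕ = Nₕ/N, N = 23918.
35–54: Wₕ = 0.56994732; term = 0.56994732²·(1 − 0.21016725)·19100/2865 = 1.7104615.
18–34: Wₕ = 0.43005268; term = 0.43005268²·(1 − 0.01818005)·44100/187 = 42.822513.
Sum = 44.532975.

44.53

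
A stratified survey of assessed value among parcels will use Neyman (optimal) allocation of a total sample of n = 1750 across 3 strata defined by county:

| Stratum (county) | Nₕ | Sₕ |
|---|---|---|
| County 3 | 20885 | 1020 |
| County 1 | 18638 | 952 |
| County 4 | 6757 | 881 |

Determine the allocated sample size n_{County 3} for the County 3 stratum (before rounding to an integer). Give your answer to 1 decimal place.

Neyman allocation: nₕ = n·NₕSₕ / Σⱼ NⱼSⱼ.
Σ NⱼSⱼ = 20885·1020 + 18638·952 + 6757·881 = 4.4998993 × 10^7.
n_{County 3} = 1750·20885·1020 / (4.4998993 × 10^7) = 828.5.

828.5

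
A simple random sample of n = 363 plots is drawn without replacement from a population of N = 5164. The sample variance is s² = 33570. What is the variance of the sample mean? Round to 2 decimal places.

Under SRS without replacement, Var(ȳ) = (1 − f)·s²/n with f = n/N = 363/5164 = 0.07029435.
Var(ȳ) = (1 − 0.07029435)·33570/363 = 0.92970565·92.479339 = 85.978564.

85.98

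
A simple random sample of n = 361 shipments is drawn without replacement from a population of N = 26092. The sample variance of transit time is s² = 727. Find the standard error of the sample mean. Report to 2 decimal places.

Under SRS without replacement, Var(ȳ) = (1 − f)·s²/n with f = n/N = 361/26092 = 0.01383566.
Var(ȳ) = (1 − 0.01383566)·727/361 = 0.98616434·2.0138504 = 1.9859875.
SE(ȳ) = √(1.9859875) = 1.41.

1.41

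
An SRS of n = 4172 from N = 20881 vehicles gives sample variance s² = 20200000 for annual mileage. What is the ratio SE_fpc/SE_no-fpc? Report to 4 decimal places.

f = n/N = 4172/20881 = 0.19979886.
SE_no-fpc = √(s²/n) = 69.583062; SE_fpc = √((1−f)s²/n) = 62.244806.
Ratio = √(1−f) = 0.89453962.

0.8945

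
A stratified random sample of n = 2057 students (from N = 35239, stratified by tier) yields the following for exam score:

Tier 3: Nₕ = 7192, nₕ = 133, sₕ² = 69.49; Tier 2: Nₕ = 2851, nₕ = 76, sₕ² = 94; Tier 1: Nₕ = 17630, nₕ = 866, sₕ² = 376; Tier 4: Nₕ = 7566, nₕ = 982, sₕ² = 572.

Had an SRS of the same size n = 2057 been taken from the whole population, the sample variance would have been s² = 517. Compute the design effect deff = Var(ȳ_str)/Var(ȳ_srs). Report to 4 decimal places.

Var(ȳ_str) = Σ Wₕ²(1−fₕ)sₕ²/nₕ with Wₕ = Nₕ/35239:
  Tier 3: (7192/35239)²·(1−133/7192)·69.49/133 = 0.021360744
  Tier 2: (2851/35239)²·(1−76/2851)·94/76 = 0.0078800199
  Tier 1: (17630/35239)²·(1−866/17630)·376/866 = 0.10333627
  Tier 4: (7566/35239)²·(1−982/7566)·572/982 = 0.023366494
  → Var(ȳ_str) = 0.15594353.
Var(ȳ_srs) = (1 − 2057/35239)·517/2057 = 0.23666565.
deff = 0.15594353 / 0.23666565 = 0.6589.

0.6589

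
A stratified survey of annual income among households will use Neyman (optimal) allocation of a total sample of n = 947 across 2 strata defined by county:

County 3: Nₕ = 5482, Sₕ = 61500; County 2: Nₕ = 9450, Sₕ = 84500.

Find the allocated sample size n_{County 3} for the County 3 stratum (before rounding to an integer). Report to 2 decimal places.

281.13

Neyman allocation: nₕ = n·NₕSₕ / Σⱼ NⱼSⱼ.
Σ NⱼSⱼ = 5482·61500 + 9450·84500 = 1.135668 × 10^9.
n_{County 3} = 947·5482·61500 / (1.135668 × 10^9) = 281.13.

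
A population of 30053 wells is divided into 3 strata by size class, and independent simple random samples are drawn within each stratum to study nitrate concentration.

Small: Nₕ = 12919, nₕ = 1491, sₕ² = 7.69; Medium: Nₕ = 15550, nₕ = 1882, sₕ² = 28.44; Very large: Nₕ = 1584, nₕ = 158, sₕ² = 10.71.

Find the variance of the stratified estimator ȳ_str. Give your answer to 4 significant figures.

Var(ȳ_str) = Σₕ Wₕ²(1 − fₕ)sₕ²/nₕ with Wₕ = Nₕ/N, N = 30053.
Small: Wₕ = 0.42987389; term = 0.42987389²·(1 − 0.11541141)·7.69/1491 = 8.4308656 × 10^-4.
Medium: Wₕ = 0.51741923; term = 0.51741923²·(1 − 0.12102894)·28.44/1882 = 0.0035560649.
Very large: Wₕ = 0.05270688; term = 0.05270688²·(1 − 0.09974747)·10.71/158 = 1.6952409 × 10^-4.
Sum = 0.0045686756.

0.004569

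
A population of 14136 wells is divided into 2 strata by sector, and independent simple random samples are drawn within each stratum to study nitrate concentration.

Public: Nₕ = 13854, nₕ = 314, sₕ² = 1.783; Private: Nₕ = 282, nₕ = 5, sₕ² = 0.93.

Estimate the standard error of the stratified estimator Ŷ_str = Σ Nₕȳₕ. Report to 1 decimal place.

1039.1

Var(Ŷ_str) = Σₕ Nₕ²(1 − fₕ)sₕ²/nₕ.
Public: 13854²·(1 − 314/13854)·1.783/314 = 1.0651617 × 10^6.
Private: 282²·(1 − 5/282)·0.93/5 = 14529.204.
Sum = 1.0796909 × 10^6.
SE = √(1.0796909 × 10^6) = 1039.1.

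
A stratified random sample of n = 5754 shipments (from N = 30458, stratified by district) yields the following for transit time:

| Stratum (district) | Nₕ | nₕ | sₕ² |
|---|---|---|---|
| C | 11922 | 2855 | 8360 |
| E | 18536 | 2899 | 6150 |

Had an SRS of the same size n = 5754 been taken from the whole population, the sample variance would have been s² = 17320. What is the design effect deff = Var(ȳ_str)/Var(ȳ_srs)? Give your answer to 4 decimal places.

0.4112

Var(ȳ_str) = Σ Wₕ²(1−fₕ)sₕ²/nₕ with Wₕ = Nₕ/30458:
  C: (11922/30458)²·(1−2855/11922)·8360/2855 = 0.34120087
  E: (18536/30458)²·(1−2899/18536)·6150/2899 = 0.66281693
  → Var(ȳ_str) = 1.0040178.
Var(ȳ_srs) = (1 − 5754/30458)·17320/5754 = 2.441428.
deff = 1.0040178 / 2.441428 = 0.4112.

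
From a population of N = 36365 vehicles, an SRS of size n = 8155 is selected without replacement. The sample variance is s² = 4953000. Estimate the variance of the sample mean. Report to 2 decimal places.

471.16

Under SRS without replacement, Var(ȳ) = (1 − f)·s²/n with f = n/N = 8155/36365 = 0.22425409.
Var(ȳ) = (1 − 0.22425409)·4953000/8155 = 0.77574591·607.35745 = 471.15506.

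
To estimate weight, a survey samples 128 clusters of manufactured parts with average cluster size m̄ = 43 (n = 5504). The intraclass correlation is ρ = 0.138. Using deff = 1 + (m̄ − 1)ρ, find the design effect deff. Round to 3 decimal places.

6.796

deff = 1 + (43 − 1)·0.138 = 1 + 5.796 = 6.796.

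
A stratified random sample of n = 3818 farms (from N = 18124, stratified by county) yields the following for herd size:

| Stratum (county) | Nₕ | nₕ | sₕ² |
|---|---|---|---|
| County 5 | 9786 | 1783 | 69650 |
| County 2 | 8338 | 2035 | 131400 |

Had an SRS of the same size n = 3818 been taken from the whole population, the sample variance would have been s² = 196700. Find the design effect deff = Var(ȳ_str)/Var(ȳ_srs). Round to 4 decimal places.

Var(ȳ_str) = Σ Wₕ²(1−fₕ)sₕ²/nₕ with Wₕ = Nₕ/18124:
  County 5: (9786/18124)²·(1−1783/9786)·69650/1783 = 9.3136454
  County 2: (8338/18124)²·(1−2035/8338)·131400/2035 = 10.330755
  → Var(ȳ_str) = 19.6444.
Var(ȳ_srs) = (1 − 3818/18124)·196700/3818 = 40.666107.
deff = 19.6444 / 40.666107 = 0.4831.

0.4831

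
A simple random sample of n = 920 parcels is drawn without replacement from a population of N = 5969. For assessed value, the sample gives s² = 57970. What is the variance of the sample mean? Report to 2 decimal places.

Under SRS without replacement, Var(ȳ) = (1 − f)·s²/n with f = n/N = 920/5969 = 0.15412967.
Var(ȳ) = (1 − 0.15412967)·57970/920 = 0.84587033·63.01087 = 53.299025.

53.30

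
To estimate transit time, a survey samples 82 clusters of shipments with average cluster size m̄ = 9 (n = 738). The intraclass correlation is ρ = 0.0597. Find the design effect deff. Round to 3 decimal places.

deff = 1 + (9 − 1)·0.0597 = 1 + 0.4776 = 1.4776.

1.478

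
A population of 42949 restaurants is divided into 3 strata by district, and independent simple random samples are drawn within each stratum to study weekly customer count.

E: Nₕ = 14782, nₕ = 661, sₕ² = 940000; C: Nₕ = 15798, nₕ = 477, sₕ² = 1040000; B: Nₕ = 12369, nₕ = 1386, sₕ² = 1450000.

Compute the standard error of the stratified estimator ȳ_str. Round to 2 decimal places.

22.89

Var(ȳ_str) = Σₕ Wₕ²(1 − fₕ)sₕ²/nₕ with Wₕ = Nₕ/N, N = 42949.
E: Wₕ = 0.34417565; term = 0.34417565²·(1 − 0.04471655)·940000/661 = 160.9233.
C: Wₕ = 0.36783161; term = 0.36783161²·(1 − 0.03019370)·1040000/477 = 286.08696.
B: Wₕ = 0.28799274; term = 0.28799274²·(1 − 0.11205433)·1450000/1386 = 77.046734.
Sum = 524.05699.
SE = √(524.05699) = 22.89.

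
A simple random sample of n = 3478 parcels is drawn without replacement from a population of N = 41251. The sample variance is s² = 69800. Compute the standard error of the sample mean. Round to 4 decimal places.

Under SRS without replacement, Var(ȳ) = (1 − f)·s²/n with f = n/N = 3478/41251 = 0.08431311.
Var(ȳ) = (1 − 0.08431311)·69800/3478 = 0.91568689·20.069005 = 18.376925.
SE(ȳ) = √(18.376925) = 4.2868.

4.2868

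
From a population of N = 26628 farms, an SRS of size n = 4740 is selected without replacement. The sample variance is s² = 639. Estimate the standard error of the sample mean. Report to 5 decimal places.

Under SRS without replacement, Var(ȳ) = (1 − f)·s²/n with f = n/N = 4740/26628 = 0.17800811.
Var(ȳ) = (1 − 0.17800811)·639/4740 = 0.82199189·0.13481013 = 0.11081283.
SE(ȳ) = √(0.11081283) = 0.33289.

0.33289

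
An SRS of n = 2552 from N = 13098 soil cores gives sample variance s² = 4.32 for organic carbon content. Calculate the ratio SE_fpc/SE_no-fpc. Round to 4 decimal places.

0.8973

f = n/N = 2552/13098 = 0.19483891.
SE_no-fpc = √(s²/n) = 0.041143529; SE_fpc = √((1−f)s²/n) = 0.036918405.
Ratio = √(1−f) = 0.89730769.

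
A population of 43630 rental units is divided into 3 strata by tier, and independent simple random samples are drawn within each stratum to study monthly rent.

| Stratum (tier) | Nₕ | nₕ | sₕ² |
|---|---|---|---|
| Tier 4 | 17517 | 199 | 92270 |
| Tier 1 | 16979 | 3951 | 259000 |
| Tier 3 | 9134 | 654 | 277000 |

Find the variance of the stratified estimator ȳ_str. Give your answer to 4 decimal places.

Var(ȳ_str) = Σₕ Wₕ²(1 − fₕ)sₕ²/nₕ with Wₕ = Nₕ/N, N = 43630.
Tier 4: Wₕ = 0.40148980; term = 0.40148980²·(1 − 0.01136039)·92270/199 = 73.8915.
Tier 1: Wₕ = 0.38915884; term = 0.38915884²·(1 − 0.23269922)·259000/3951 = 7.6174948.
Tier 3: Wₕ = 0.20935136; term = 0.20935136²·(1 − 0.07160061)·277000/654 = 17.234094.
Sum = 98.743089.

98.7431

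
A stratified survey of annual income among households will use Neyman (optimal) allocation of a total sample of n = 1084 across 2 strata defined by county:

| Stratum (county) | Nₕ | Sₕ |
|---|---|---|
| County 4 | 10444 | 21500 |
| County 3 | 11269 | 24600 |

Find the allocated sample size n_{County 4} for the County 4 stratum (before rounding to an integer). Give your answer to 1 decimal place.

Neyman allocation: nₕ = n·NₕSₕ / Σⱼ NⱼSⱼ.
Σ NⱼSⱼ = 10444·21500 + 11269·24600 = 5.017634 × 10^8.
n_{County 4} = 1084·10444·21500 / (5.017634 × 10^8) = 485.1.

485.1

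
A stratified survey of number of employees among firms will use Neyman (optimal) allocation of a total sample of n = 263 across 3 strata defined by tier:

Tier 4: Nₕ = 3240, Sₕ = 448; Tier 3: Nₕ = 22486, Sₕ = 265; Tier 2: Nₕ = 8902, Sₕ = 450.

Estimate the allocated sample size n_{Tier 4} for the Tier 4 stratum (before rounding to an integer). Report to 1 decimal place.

Neyman allocation: nₕ = n·NₕSₕ / Σⱼ NⱼSⱼ.
Σ NⱼSⱼ = 3240·448 + 22486·265 + 8902·450 = 1.141621 × 10^7.
n_{Tier 4} = 263·3240·448 / (1.141621 × 10^7) = 33.4.

33.4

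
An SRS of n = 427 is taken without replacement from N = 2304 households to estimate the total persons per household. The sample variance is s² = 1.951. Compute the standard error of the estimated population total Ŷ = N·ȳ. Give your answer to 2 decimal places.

140.57

Var(Ŷ) = N²·Var(ȳ) = N²·(1 − n/N)·s²/n.
f = 427/2304 = 0.18532986; Var(ȳ) = 0.81467014·1.951/427 = 0.0037222985.
Var(Ŷ) = 2304² · 0.0037222985 = 19759.509.
SE(Ŷ) = √(19759.509) = 140.57.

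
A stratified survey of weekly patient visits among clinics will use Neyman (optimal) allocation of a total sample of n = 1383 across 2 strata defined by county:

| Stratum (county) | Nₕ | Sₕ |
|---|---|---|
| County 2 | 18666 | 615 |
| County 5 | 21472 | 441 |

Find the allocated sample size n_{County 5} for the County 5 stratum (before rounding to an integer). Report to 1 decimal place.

Neyman allocation: nₕ = n·NₕSₕ / Σⱼ NⱼSⱼ.
Σ NⱼSⱼ = 18666·615 + 21472·441 = 2.0948742 × 10^7.
n_{County 5} = 1383·21472·441 / (2.0948742 × 10^7) = 625.1.

625.1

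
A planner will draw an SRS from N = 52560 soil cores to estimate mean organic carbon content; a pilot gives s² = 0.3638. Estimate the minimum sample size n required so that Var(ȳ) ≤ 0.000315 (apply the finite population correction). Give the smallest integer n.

1131

Without fpc, n₀ = s²/D = 0.3638/0.000315 = 1154.9206.
With fpc, (1 − n/N)·s²/n ≤ D requires n ≥ n₀/(1 + n₀/N) = 1154.9206/(1 + 1154.9206/52560) = 1130.0887.
Rounding up, n = 1131.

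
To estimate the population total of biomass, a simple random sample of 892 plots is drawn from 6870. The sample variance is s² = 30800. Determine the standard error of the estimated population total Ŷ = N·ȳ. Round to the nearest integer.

Var(Ŷ) = N²·Var(ȳ) = N²·(1 − n/N)·s²/n.
f = 892/6870 = 0.12983988; Var(ȳ) = 0.87016012·30800/892 = 30.045887.
Var(Ŷ) = 6870² · 30.045887 = 1.4180727 × 10^9.
SE(Ŷ) = √(1.4180727 × 10^9) = 37657.

37657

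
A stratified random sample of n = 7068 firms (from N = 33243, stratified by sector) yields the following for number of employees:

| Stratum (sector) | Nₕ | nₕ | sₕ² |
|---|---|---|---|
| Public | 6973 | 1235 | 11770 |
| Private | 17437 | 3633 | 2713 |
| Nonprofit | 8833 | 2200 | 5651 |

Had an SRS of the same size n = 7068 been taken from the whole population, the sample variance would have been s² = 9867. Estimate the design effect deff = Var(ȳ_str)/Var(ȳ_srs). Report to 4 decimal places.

Var(ȳ_str) = Σ Wₕ²(1−fₕ)sₕ²/nₕ with Wₕ = Nₕ/33243:
  Public: (6973/33243)²·(1−1235/6973)·11770/1235 = 0.34505577
  Private: (17437/33243)²·(1−3633/17437)·2713/3633 = 0.16265248
  Nonprofit: (8833/33243)²·(1−2200/8833)·5651/2200 = 0.13618223
  → Var(ȳ_str) = 0.64389048.
Var(ȳ_srs) = (1 − 7068/33243)·9867/7068 = 1.0991958.
deff = 0.64389048 / 1.0991958 = 0.5858.

0.5858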